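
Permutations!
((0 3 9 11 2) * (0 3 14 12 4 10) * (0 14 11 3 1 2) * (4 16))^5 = (16)(0 11)(1 2)(3 9)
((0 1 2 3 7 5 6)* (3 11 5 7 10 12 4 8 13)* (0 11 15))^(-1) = (0 15 2 1)(3 13 8 4 12 10)(5 11 6)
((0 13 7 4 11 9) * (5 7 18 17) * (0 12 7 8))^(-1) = (0 8 5 17 18 13)(4 7 12 9 11)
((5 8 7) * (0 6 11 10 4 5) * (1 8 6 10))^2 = (0 4 6 1 7 10 5 11 8)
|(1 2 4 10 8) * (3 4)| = 6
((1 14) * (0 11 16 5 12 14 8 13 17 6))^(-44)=((0 11 16 5 12 14 1 8 13 17 6))^(-44)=(17)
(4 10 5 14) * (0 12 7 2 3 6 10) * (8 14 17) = (0 12 7 2 3 6 10 5 17 8 14 4) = [12, 1, 3, 6, 0, 17, 10, 2, 14, 9, 5, 11, 7, 13, 4, 15, 16, 8]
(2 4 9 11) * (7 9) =(2 4 7 9 11) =[0, 1, 4, 3, 7, 5, 6, 9, 8, 11, 10, 2]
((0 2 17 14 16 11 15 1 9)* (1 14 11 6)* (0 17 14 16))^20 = ((0 2 14)(1 9 17 11 15 16 6))^20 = (0 14 2)(1 6 16 15 11 17 9)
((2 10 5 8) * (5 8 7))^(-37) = (2 8 10)(5 7) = ((2 10 8)(5 7))^(-37)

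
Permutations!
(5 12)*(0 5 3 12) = (0 5)(3 12) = [5, 1, 2, 12, 4, 0, 6, 7, 8, 9, 10, 11, 3]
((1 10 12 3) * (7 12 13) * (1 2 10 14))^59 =(1 14)(2 3 12 7 13 10)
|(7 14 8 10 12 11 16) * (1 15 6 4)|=|(1 15 6 4)(7 14 8 10 12 11 16)|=28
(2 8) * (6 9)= [0, 1, 8, 3, 4, 5, 9, 7, 2, 6]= (2 8)(6 9)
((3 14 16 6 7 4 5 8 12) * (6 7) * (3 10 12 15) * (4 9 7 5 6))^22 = (3 8 16)(5 14 15)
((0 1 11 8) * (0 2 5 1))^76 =(1 11 8 2 5)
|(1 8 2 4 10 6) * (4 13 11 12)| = |(1 8 2 13 11 12 4 10 6)| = 9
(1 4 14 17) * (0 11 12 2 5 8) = (0 11 12 2 5 8)(1 4 14 17) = [11, 4, 5, 3, 14, 8, 6, 7, 0, 9, 10, 12, 2, 13, 17, 15, 16, 1]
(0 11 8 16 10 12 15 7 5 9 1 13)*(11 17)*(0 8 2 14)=(0 17 11 2 14)(1 13 8 16 10 12 15 7 5 9)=[17, 13, 14, 3, 4, 9, 6, 5, 16, 1, 12, 2, 15, 8, 0, 7, 10, 11]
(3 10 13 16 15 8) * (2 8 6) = (2 8 3 10 13 16 15 6) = [0, 1, 8, 10, 4, 5, 2, 7, 3, 9, 13, 11, 12, 16, 14, 6, 15]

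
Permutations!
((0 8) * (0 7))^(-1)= ((0 8 7))^(-1)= (0 7 8)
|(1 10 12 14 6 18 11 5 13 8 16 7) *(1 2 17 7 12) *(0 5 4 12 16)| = 12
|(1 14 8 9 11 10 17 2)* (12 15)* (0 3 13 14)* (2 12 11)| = |(0 3 13 14 8 9 2 1)(10 17 12 15 11)| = 40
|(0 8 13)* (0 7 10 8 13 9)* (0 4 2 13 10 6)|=|(0 10 8 9 4 2 13 7 6)|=9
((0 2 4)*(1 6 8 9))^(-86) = ((0 2 4)(1 6 8 9))^(-86) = (0 2 4)(1 8)(6 9)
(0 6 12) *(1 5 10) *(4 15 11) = (0 6 12)(1 5 10)(4 15 11) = [6, 5, 2, 3, 15, 10, 12, 7, 8, 9, 1, 4, 0, 13, 14, 11]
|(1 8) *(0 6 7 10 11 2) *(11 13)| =|(0 6 7 10 13 11 2)(1 8)| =14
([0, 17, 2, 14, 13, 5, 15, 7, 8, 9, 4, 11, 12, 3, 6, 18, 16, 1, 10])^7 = [0, 17, 2, 13, 10, 5, 14, 7, 8, 9, 18, 11, 12, 4, 3, 6, 16, 1, 15]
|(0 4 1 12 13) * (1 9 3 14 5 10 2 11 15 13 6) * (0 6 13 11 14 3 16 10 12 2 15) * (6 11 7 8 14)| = |(0 4 9 16 10 15 7 8 14 5 12 13 11)(1 2 6)| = 39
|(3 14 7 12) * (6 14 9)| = |(3 9 6 14 7 12)| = 6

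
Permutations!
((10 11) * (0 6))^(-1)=(0 6)(10 11)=((0 6)(10 11))^(-1)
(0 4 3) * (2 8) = (0 4 3)(2 8) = [4, 1, 8, 0, 3, 5, 6, 7, 2]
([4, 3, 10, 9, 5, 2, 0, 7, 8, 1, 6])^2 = (0 5 10)(1 9 3)(2 6 4)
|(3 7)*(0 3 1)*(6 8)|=|(0 3 7 1)(6 8)|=4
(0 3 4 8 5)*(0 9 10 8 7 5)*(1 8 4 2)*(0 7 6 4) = (0 3 2 1 8 7 5 9 10)(4 6) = [3, 8, 1, 2, 6, 9, 4, 5, 7, 10, 0]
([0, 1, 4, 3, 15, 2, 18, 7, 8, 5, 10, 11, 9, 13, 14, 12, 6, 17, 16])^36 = (18)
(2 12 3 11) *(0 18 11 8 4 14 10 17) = (0 18 11 2 12 3 8 4 14 10 17) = [18, 1, 12, 8, 14, 5, 6, 7, 4, 9, 17, 2, 3, 13, 10, 15, 16, 0, 11]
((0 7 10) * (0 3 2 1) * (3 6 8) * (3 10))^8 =((0 7 3 2 1)(6 8 10))^8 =(0 2 7 1 3)(6 10 8)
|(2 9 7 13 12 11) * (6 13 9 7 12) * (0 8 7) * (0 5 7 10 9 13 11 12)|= |(0 8 10 9)(2 5 7 13 6 11)|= 12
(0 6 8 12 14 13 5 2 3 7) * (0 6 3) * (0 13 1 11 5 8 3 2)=[2, 11, 13, 7, 4, 0, 3, 6, 12, 9, 10, 5, 14, 8, 1]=(0 2 13 8 12 14 1 11 5)(3 7 6)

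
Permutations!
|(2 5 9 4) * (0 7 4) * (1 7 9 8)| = 6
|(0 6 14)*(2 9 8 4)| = 12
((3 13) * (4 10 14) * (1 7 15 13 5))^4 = ((1 7 15 13 3 5)(4 10 14))^4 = (1 3 15)(4 10 14)(5 13 7)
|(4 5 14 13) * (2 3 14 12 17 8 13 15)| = |(2 3 14 15)(4 5 12 17 8 13)| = 12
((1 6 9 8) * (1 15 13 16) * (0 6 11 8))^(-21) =(1 15)(8 16)(11 13)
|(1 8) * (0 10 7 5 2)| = |(0 10 7 5 2)(1 8)| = 10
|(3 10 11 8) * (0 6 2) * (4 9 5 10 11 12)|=|(0 6 2)(3 11 8)(4 9 5 10 12)|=15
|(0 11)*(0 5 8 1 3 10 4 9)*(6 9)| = |(0 11 5 8 1 3 10 4 6 9)| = 10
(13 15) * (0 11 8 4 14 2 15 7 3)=(0 11 8 4 14 2 15 13 7 3)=[11, 1, 15, 0, 14, 5, 6, 3, 4, 9, 10, 8, 12, 7, 2, 13]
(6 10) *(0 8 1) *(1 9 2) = (0 8 9 2 1)(6 10) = [8, 0, 1, 3, 4, 5, 10, 7, 9, 2, 6]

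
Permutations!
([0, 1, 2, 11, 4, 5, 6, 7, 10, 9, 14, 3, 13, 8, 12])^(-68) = [0, 1, 2, 3, 4, 5, 6, 7, 14, 9, 12, 11, 8, 10, 13]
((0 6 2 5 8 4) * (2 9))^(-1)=(0 4 8 5 2 9 6)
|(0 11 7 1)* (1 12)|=5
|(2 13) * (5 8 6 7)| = |(2 13)(5 8 6 7)| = 4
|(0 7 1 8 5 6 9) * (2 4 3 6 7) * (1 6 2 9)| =30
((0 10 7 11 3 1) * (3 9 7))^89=(0 10 3 1)(7 9 11)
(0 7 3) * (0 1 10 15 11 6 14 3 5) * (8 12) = (0 7 5)(1 10 15 11 6 14 3)(8 12) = [7, 10, 2, 1, 4, 0, 14, 5, 12, 9, 15, 6, 8, 13, 3, 11]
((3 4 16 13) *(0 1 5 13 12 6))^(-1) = (0 6 12 16 4 3 13 5 1)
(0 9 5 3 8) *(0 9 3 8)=(0 3)(5 8 9)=[3, 1, 2, 0, 4, 8, 6, 7, 9, 5]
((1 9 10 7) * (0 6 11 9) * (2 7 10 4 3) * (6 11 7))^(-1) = (0 1 7 6 2 3 4 9 11)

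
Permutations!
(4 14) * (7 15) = (4 14)(7 15) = [0, 1, 2, 3, 14, 5, 6, 15, 8, 9, 10, 11, 12, 13, 4, 7]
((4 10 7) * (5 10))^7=((4 5 10 7))^7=(4 7 10 5)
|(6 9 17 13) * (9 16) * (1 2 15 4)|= 20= |(1 2 15 4)(6 16 9 17 13)|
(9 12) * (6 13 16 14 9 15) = (6 13 16 14 9 12 15) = [0, 1, 2, 3, 4, 5, 13, 7, 8, 12, 10, 11, 15, 16, 9, 6, 14]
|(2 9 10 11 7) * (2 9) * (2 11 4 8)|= 7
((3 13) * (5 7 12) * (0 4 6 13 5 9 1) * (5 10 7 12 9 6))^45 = (0 4 5 12 6 13 3 10 7 9 1) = ((0 4 5 12 6 13 3 10 7 9 1))^45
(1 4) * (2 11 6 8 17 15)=(1 4)(2 11 6 8 17 15)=[0, 4, 11, 3, 1, 5, 8, 7, 17, 9, 10, 6, 12, 13, 14, 2, 16, 15]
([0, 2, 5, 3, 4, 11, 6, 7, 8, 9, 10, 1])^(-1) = [0, 11, 1, 3, 4, 2, 6, 7, 8, 9, 10, 5]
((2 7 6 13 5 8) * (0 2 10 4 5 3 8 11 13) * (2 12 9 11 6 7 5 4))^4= ((0 12 9 11 13 3 8 10 2 5 6))^4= (0 13 2 12 3 5 9 8 6 11 10)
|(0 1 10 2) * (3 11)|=|(0 1 10 2)(3 11)|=4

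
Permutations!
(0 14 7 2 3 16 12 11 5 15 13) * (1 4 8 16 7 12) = (0 14 12 11 5 15 13)(1 4 8 16)(2 3 7) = [14, 4, 3, 7, 8, 15, 6, 2, 16, 9, 10, 5, 11, 0, 12, 13, 1]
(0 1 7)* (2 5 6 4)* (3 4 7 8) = (0 1 8 3 4 2 5 6 7) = [1, 8, 5, 4, 2, 6, 7, 0, 3]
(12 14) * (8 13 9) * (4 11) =(4 11)(8 13 9)(12 14) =[0, 1, 2, 3, 11, 5, 6, 7, 13, 8, 10, 4, 14, 9, 12]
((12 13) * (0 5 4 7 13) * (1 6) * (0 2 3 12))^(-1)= (0 13 7 4 5)(1 6)(2 12 3)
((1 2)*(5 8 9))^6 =(9) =((1 2)(5 8 9))^6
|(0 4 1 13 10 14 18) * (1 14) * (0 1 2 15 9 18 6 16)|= 35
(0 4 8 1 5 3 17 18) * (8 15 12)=[4, 5, 2, 17, 15, 3, 6, 7, 1, 9, 10, 11, 8, 13, 14, 12, 16, 18, 0]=(0 4 15 12 8 1 5 3 17 18)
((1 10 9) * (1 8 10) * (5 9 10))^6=(10)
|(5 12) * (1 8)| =|(1 8)(5 12)| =2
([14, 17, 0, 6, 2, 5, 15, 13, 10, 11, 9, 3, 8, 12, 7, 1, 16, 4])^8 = (0 11)(1 12)(2 9)(3 14)(4 10)(6 7)(8 17)(13 15)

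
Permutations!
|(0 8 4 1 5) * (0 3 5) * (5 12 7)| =4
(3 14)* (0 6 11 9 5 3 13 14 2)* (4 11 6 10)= (0 10 4 11 9 5 3 2)(13 14)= [10, 1, 0, 2, 11, 3, 6, 7, 8, 5, 4, 9, 12, 14, 13]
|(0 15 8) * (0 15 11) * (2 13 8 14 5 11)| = |(0 2 13 8 15 14 5 11)| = 8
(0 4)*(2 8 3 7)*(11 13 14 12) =(0 4)(2 8 3 7)(11 13 14 12) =[4, 1, 8, 7, 0, 5, 6, 2, 3, 9, 10, 13, 11, 14, 12]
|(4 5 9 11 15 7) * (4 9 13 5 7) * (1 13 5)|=10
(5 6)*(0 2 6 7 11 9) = (0 2 6 5 7 11 9) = [2, 1, 6, 3, 4, 7, 5, 11, 8, 0, 10, 9]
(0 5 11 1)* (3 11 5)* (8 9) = (0 3 11 1)(8 9) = [3, 0, 2, 11, 4, 5, 6, 7, 9, 8, 10, 1]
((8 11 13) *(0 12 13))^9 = (0 11 8 13 12)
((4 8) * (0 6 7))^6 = ((0 6 7)(4 8))^6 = (8)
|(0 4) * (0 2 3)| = 4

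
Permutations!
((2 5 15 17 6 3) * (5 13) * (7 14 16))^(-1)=((2 13 5 15 17 6 3)(7 14 16))^(-1)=(2 3 6 17 15 5 13)(7 16 14)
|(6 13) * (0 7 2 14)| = 4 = |(0 7 2 14)(6 13)|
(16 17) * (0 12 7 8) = [12, 1, 2, 3, 4, 5, 6, 8, 0, 9, 10, 11, 7, 13, 14, 15, 17, 16] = (0 12 7 8)(16 17)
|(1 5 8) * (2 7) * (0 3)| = |(0 3)(1 5 8)(2 7)| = 6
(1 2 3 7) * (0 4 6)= (0 4 6)(1 2 3 7)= [4, 2, 3, 7, 6, 5, 0, 1]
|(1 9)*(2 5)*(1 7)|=6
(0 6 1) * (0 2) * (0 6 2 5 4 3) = (0 2 6 1 5 4 3) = [2, 5, 6, 0, 3, 4, 1]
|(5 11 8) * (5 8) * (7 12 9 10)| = 4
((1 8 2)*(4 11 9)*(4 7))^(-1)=(1 2 8)(4 7 9 11)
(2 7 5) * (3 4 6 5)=[0, 1, 7, 4, 6, 2, 5, 3]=(2 7 3 4 6 5)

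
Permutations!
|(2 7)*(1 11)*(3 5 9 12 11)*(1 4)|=14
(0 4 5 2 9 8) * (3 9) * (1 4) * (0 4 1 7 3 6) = [7, 1, 6, 9, 5, 2, 0, 3, 4, 8] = (0 7 3 9 8 4 5 2 6)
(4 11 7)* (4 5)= (4 11 7 5)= [0, 1, 2, 3, 11, 4, 6, 5, 8, 9, 10, 7]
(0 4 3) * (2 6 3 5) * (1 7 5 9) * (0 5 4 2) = [2, 7, 6, 5, 9, 0, 3, 4, 8, 1] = (0 2 6 3 5)(1 7 4 9)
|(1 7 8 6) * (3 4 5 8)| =|(1 7 3 4 5 8 6)| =7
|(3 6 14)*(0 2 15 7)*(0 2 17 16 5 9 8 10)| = |(0 17 16 5 9 8 10)(2 15 7)(3 6 14)| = 21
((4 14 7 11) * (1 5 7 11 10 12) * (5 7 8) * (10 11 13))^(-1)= (1 12 10 13 14 4 11 7)(5 8)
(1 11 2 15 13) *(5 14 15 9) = (1 11 2 9 5 14 15 13) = [0, 11, 9, 3, 4, 14, 6, 7, 8, 5, 10, 2, 12, 1, 15, 13]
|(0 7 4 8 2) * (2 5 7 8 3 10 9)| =|(0 8 5 7 4 3 10 9 2)| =9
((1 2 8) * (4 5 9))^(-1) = ((1 2 8)(4 5 9))^(-1) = (1 8 2)(4 9 5)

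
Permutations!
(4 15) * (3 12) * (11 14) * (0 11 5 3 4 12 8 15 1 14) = (0 11)(1 14 5 3 8 15 12 4) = [11, 14, 2, 8, 1, 3, 6, 7, 15, 9, 10, 0, 4, 13, 5, 12]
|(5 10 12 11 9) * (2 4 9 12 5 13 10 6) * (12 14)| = 21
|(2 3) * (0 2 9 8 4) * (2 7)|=7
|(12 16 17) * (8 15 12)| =5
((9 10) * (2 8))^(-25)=(2 8)(9 10)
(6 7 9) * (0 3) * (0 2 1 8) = (0 3 2 1 8)(6 7 9) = [3, 8, 1, 2, 4, 5, 7, 9, 0, 6]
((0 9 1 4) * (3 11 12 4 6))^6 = (0 12 3 1)(4 11 6 9)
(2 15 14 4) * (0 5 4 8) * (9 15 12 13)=(0 5 4 2 12 13 9 15 14 8)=[5, 1, 12, 3, 2, 4, 6, 7, 0, 15, 10, 11, 13, 9, 8, 14]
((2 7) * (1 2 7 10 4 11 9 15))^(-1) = (1 15 9 11 4 10 2)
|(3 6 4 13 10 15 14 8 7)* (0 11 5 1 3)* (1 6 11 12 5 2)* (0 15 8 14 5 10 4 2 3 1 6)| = |(0 12 10 8 7 15 5)(2 6)(3 11)(4 13)| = 14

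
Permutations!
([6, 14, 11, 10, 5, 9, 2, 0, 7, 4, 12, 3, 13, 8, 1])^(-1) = [7, 14, 6, 11, 9, 4, 0, 8, 13, 5, 3, 2, 10, 12, 1]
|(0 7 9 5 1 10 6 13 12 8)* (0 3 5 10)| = 11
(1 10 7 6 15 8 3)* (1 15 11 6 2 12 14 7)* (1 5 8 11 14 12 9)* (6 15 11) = (1 10 5 8 3 11 15 6 14 7 2 9) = [0, 10, 9, 11, 4, 8, 14, 2, 3, 1, 5, 15, 12, 13, 7, 6]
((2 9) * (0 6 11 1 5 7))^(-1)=((0 6 11 1 5 7)(2 9))^(-1)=(0 7 5 1 11 6)(2 9)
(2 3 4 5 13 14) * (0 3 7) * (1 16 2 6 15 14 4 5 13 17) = (0 3 5 17 1 16 2 7)(4 13)(6 15 14) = [3, 16, 7, 5, 13, 17, 15, 0, 8, 9, 10, 11, 12, 4, 6, 14, 2, 1]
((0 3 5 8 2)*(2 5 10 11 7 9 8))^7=((0 3 10 11 7 9 8 5 2))^7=(0 5 9 11 3 2 8 7 10)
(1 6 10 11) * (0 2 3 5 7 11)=(0 2 3 5 7 11 1 6 10)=[2, 6, 3, 5, 4, 7, 10, 11, 8, 9, 0, 1]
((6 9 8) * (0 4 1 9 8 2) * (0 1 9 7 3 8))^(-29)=(0 8 7 2 4 6 3 1 9)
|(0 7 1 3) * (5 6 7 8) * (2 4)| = |(0 8 5 6 7 1 3)(2 4)| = 14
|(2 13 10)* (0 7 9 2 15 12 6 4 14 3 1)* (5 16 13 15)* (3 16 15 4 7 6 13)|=|(0 6 7 9 2 4 14 16 3 1)(5 15 12 13 10)|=10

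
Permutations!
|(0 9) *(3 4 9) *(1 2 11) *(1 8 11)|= 4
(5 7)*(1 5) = [0, 5, 2, 3, 4, 7, 6, 1] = (1 5 7)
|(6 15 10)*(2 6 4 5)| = 6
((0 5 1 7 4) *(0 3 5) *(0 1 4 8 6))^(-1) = (0 6 8 7 1)(3 4 5)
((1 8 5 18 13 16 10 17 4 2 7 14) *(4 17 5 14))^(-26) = (1 8 14)(2 7 4)(5 10 16 13 18)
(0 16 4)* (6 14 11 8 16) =(0 6 14 11 8 16 4) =[6, 1, 2, 3, 0, 5, 14, 7, 16, 9, 10, 8, 12, 13, 11, 15, 4]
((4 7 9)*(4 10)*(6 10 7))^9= (10)(7 9)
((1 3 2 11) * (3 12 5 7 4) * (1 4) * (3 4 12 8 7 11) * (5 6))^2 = (1 7 8)(5 12)(6 11)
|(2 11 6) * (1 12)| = |(1 12)(2 11 6)| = 6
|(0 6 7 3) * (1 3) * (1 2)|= |(0 6 7 2 1 3)|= 6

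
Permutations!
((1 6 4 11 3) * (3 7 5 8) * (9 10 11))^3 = (1 9 7 3 4 11 8 6 10 5)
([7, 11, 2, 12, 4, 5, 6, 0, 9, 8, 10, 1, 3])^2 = (12)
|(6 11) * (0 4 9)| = 6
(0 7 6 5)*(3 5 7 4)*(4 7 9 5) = (0 7 6 9 5)(3 4) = [7, 1, 2, 4, 3, 0, 9, 6, 8, 5]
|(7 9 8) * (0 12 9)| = 5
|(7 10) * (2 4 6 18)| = 4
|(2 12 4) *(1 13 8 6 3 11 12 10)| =10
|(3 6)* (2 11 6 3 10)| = |(2 11 6 10)| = 4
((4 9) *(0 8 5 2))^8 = ((0 8 5 2)(4 9))^8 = (9)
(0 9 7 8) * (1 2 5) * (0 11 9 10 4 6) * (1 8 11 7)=(0 10 4 6)(1 2 5 8 7 11 9)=[10, 2, 5, 3, 6, 8, 0, 11, 7, 1, 4, 9]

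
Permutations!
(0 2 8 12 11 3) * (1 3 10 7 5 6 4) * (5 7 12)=(0 2 8 5 6 4 1 3)(10 12 11)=[2, 3, 8, 0, 1, 6, 4, 7, 5, 9, 12, 10, 11]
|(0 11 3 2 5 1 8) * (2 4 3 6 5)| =6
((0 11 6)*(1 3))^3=(11)(1 3)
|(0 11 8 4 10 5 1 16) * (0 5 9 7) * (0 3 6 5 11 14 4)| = |(0 14 4 10 9 7 3 6 5 1 16 11 8)| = 13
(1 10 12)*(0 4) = (0 4)(1 10 12) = [4, 10, 2, 3, 0, 5, 6, 7, 8, 9, 12, 11, 1]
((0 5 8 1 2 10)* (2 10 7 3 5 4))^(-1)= (0 10 1 8 5 3 7 2 4)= ((0 4 2 7 3 5 8 1 10))^(-1)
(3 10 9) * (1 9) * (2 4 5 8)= [0, 9, 4, 10, 5, 8, 6, 7, 2, 3, 1]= (1 9 3 10)(2 4 5 8)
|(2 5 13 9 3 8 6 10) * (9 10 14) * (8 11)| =12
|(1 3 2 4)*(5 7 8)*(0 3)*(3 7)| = |(0 7 8 5 3 2 4 1)| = 8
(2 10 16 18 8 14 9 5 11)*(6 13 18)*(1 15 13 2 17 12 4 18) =(1 15 13)(2 10 16 6)(4 18 8 14 9 5 11 17 12) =[0, 15, 10, 3, 18, 11, 2, 7, 14, 5, 16, 17, 4, 1, 9, 13, 6, 12, 8]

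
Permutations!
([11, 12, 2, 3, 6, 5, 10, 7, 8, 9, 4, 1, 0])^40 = (12)(4 6 10)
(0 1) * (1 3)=(0 3 1)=[3, 0, 2, 1]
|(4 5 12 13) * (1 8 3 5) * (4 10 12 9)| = |(1 8 3 5 9 4)(10 12 13)| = 6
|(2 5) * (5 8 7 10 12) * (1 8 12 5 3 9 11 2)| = 5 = |(1 8 7 10 5)(2 12 3 9 11)|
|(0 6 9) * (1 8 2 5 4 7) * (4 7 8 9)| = 9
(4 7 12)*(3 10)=(3 10)(4 7 12)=[0, 1, 2, 10, 7, 5, 6, 12, 8, 9, 3, 11, 4]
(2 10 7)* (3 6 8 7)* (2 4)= (2 10 3 6 8 7 4)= [0, 1, 10, 6, 2, 5, 8, 4, 7, 9, 3]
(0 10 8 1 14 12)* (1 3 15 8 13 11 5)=(0 10 13 11 5 1 14 12)(3 15 8)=[10, 14, 2, 15, 4, 1, 6, 7, 3, 9, 13, 5, 0, 11, 12, 8]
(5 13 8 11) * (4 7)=[0, 1, 2, 3, 7, 13, 6, 4, 11, 9, 10, 5, 12, 8]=(4 7)(5 13 8 11)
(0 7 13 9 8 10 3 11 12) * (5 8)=[7, 1, 2, 11, 4, 8, 6, 13, 10, 5, 3, 12, 0, 9]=(0 7 13 9 5 8 10 3 11 12)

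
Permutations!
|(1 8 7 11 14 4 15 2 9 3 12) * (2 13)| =12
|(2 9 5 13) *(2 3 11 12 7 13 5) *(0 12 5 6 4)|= |(0 12 7 13 3 11 5 6 4)(2 9)|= 18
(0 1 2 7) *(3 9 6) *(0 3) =(0 1 2 7 3 9 6) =[1, 2, 7, 9, 4, 5, 0, 3, 8, 6]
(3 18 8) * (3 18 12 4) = (3 12 4)(8 18) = [0, 1, 2, 12, 3, 5, 6, 7, 18, 9, 10, 11, 4, 13, 14, 15, 16, 17, 8]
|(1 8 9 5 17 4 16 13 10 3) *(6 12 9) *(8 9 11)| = |(1 9 5 17 4 16 13 10 3)(6 12 11 8)| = 36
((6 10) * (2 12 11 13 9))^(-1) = (2 9 13 11 12)(6 10)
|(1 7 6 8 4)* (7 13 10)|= 7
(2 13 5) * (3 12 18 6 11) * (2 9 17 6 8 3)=(2 13 5 9 17 6 11)(3 12 18 8)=[0, 1, 13, 12, 4, 9, 11, 7, 3, 17, 10, 2, 18, 5, 14, 15, 16, 6, 8]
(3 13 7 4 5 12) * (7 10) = (3 13 10 7 4 5 12) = [0, 1, 2, 13, 5, 12, 6, 4, 8, 9, 7, 11, 3, 10]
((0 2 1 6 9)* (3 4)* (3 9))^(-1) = ((0 2 1 6 3 4 9))^(-1) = (0 9 4 3 6 1 2)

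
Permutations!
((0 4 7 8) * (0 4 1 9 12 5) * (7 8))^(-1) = ((0 1 9 12 5)(4 8))^(-1) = (0 5 12 9 1)(4 8)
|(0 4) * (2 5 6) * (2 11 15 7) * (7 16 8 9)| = 18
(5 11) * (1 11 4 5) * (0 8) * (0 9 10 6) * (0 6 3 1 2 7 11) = [8, 0, 7, 1, 5, 4, 6, 11, 9, 10, 3, 2] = (0 8 9 10 3 1)(2 7 11)(4 5)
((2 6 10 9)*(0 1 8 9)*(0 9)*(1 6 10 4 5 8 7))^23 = (0 5 6 8 4)(1 7)(2 9 10)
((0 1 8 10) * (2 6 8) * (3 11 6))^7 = (0 10 8 6 11 3 2 1)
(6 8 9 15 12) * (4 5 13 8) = (4 5 13 8 9 15 12 6) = [0, 1, 2, 3, 5, 13, 4, 7, 9, 15, 10, 11, 6, 8, 14, 12]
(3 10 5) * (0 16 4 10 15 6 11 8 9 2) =(0 16 4 10 5 3 15 6 11 8 9 2) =[16, 1, 0, 15, 10, 3, 11, 7, 9, 2, 5, 8, 12, 13, 14, 6, 4]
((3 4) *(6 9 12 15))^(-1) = ((3 4)(6 9 12 15))^(-1) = (3 4)(6 15 12 9)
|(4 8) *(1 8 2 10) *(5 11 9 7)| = 20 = |(1 8 4 2 10)(5 11 9 7)|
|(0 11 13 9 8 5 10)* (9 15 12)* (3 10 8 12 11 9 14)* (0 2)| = 42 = |(0 9 12 14 3 10 2)(5 8)(11 13 15)|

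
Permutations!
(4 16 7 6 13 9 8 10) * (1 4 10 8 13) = (1 4 16 7 6)(9 13) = [0, 4, 2, 3, 16, 5, 1, 6, 8, 13, 10, 11, 12, 9, 14, 15, 7]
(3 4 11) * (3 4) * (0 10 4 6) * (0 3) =(0 10 4 11 6 3) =[10, 1, 2, 0, 11, 5, 3, 7, 8, 9, 4, 6]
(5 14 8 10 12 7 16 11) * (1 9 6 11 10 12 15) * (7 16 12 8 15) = (1 9 6 11 5 14 15)(7 12 16 10) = [0, 9, 2, 3, 4, 14, 11, 12, 8, 6, 7, 5, 16, 13, 15, 1, 10]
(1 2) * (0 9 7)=[9, 2, 1, 3, 4, 5, 6, 0, 8, 7]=(0 9 7)(1 2)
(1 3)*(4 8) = (1 3)(4 8) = [0, 3, 2, 1, 8, 5, 6, 7, 4]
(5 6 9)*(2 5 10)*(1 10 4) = (1 10 2 5 6 9 4) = [0, 10, 5, 3, 1, 6, 9, 7, 8, 4, 2]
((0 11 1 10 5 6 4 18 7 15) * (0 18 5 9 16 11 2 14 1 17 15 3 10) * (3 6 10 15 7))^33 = (18)(0 2 14 1)(4 17 9)(5 7 16)(6 11 10)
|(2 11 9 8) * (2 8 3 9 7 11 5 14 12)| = |(2 5 14 12)(3 9)(7 11)| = 4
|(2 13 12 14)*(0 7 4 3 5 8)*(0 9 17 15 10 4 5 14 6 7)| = 14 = |(2 13 12 6 7 5 8 9 17 15 10 4 3 14)|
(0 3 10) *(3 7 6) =(0 7 6 3 10) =[7, 1, 2, 10, 4, 5, 3, 6, 8, 9, 0]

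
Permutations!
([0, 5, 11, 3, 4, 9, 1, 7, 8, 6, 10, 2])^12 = [0, 1, 2, 3, 4, 5, 6, 7, 8, 9, 10, 11]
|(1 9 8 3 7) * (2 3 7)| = 4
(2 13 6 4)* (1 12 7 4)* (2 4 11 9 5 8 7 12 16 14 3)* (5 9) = (1 16 14 3 2 13 6)(5 8 7 11) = [0, 16, 13, 2, 4, 8, 1, 11, 7, 9, 10, 5, 12, 6, 3, 15, 14]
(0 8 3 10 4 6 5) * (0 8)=(3 10 4 6 5 8)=[0, 1, 2, 10, 6, 8, 5, 7, 3, 9, 4]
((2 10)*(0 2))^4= (0 2 10)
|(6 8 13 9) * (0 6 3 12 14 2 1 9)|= |(0 6 8 13)(1 9 3 12 14 2)|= 12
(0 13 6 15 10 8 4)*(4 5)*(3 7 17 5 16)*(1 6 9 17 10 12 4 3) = (0 13 9 17 5 3 7 10 8 16 1 6 15 12 4) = [13, 6, 2, 7, 0, 3, 15, 10, 16, 17, 8, 11, 4, 9, 14, 12, 1, 5]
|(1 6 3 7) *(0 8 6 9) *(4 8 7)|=|(0 7 1 9)(3 4 8 6)|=4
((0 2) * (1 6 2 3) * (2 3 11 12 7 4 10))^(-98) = ((0 11 12 7 4 10 2)(1 6 3))^(-98) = (12)(1 6 3)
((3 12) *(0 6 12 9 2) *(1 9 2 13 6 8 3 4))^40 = (1 12 13)(4 6 9)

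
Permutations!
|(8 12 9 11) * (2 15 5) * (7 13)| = 12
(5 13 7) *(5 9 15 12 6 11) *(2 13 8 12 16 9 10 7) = (2 13)(5 8 12 6 11)(7 10)(9 15 16) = [0, 1, 13, 3, 4, 8, 11, 10, 12, 15, 7, 5, 6, 2, 14, 16, 9]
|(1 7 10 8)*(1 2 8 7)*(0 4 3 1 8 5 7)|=|(0 4 3 1 8 2 5 7 10)|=9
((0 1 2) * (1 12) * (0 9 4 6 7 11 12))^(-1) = ((1 2 9 4 6 7 11 12))^(-1) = (1 12 11 7 6 4 9 2)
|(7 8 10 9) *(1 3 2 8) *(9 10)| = 6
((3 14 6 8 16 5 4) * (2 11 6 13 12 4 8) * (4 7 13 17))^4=((2 11 6)(3 14 17 4)(5 8 16)(7 13 12))^4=(17)(2 11 6)(5 8 16)(7 13 12)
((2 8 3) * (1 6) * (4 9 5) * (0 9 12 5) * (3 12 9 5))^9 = ((0 5 4 9)(1 6)(2 8 12 3))^9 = (0 5 4 9)(1 6)(2 8 12 3)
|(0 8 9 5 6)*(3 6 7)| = 7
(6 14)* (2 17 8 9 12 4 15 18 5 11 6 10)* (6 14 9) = (2 17 8 6 9 12 4 15 18 5 11 14 10) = [0, 1, 17, 3, 15, 11, 9, 7, 6, 12, 2, 14, 4, 13, 10, 18, 16, 8, 5]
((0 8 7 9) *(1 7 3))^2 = ((0 8 3 1 7 9))^2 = (0 3 7)(1 9 8)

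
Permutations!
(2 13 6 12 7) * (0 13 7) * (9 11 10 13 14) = (0 14 9 11 10 13 6 12)(2 7) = [14, 1, 7, 3, 4, 5, 12, 2, 8, 11, 13, 10, 0, 6, 9]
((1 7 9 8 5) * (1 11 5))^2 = (11)(1 9)(7 8)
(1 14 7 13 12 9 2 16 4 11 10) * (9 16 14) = [0, 9, 14, 3, 11, 5, 6, 13, 8, 2, 1, 10, 16, 12, 7, 15, 4] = (1 9 2 14 7 13 12 16 4 11 10)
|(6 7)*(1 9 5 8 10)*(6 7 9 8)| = 3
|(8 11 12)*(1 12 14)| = 5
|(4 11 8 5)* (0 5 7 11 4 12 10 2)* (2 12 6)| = |(0 5 6 2)(7 11 8)(10 12)| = 12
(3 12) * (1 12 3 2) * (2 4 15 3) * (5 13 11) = (1 12 4 15 3 2)(5 13 11) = [0, 12, 1, 2, 15, 13, 6, 7, 8, 9, 10, 5, 4, 11, 14, 3]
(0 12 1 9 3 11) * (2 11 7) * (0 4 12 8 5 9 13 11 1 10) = [8, 13, 1, 7, 12, 9, 6, 2, 5, 3, 0, 4, 10, 11] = (0 8 5 9 3 7 2 1 13 11 4 12 10)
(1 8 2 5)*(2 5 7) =(1 8 5)(2 7) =[0, 8, 7, 3, 4, 1, 6, 2, 5]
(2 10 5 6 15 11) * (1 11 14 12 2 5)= (1 11 5 6 15 14 12 2 10)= [0, 11, 10, 3, 4, 6, 15, 7, 8, 9, 1, 5, 2, 13, 12, 14]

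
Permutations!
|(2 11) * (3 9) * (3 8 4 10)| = 10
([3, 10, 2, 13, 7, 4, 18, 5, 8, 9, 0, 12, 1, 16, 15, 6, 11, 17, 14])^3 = (0 16 1 3 11 10 13 12)(6 15 14 18)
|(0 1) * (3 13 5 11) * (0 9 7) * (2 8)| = |(0 1 9 7)(2 8)(3 13 5 11)| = 4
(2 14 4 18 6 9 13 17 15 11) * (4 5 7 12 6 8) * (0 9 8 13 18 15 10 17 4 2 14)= (0 9 18 13 4 15 11 14 5 7 12 6 8 2)(10 17)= [9, 1, 0, 3, 15, 7, 8, 12, 2, 18, 17, 14, 6, 4, 5, 11, 16, 10, 13]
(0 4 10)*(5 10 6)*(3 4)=(0 3 4 6 5 10)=[3, 1, 2, 4, 6, 10, 5, 7, 8, 9, 0]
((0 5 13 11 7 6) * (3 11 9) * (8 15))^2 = ((0 5 13 9 3 11 7 6)(8 15))^2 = (15)(0 13 3 7)(5 9 11 6)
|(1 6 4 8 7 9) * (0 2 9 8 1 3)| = 12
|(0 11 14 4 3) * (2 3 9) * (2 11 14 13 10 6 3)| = |(0 14 4 9 11 13 10 6 3)| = 9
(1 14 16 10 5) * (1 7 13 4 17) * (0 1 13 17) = [1, 14, 2, 3, 0, 7, 6, 17, 8, 9, 5, 11, 12, 4, 16, 15, 10, 13] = (0 1 14 16 10 5 7 17 13 4)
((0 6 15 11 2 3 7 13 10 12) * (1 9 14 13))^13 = (15)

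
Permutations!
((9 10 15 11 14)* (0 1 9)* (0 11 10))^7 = ((0 1 9)(10 15)(11 14))^7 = (0 1 9)(10 15)(11 14)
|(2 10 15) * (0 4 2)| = 5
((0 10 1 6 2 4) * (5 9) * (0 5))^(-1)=(0 9 5 4 2 6 1 10)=((0 10 1 6 2 4 5 9))^(-1)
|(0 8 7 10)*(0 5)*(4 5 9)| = |(0 8 7 10 9 4 5)| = 7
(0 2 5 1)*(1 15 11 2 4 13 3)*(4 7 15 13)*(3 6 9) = (0 7 15 11 2 5 13 6 9 3 1) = [7, 0, 5, 1, 4, 13, 9, 15, 8, 3, 10, 2, 12, 6, 14, 11]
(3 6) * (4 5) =(3 6)(4 5) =[0, 1, 2, 6, 5, 4, 3]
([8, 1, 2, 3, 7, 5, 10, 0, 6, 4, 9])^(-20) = (0 8 6 10 9 4 7)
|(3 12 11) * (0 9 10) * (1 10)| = |(0 9 1 10)(3 12 11)| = 12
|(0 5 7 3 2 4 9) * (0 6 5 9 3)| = |(0 9 6 5 7)(2 4 3)| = 15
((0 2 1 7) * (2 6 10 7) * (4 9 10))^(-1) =((0 6 4 9 10 7)(1 2))^(-1) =(0 7 10 9 4 6)(1 2)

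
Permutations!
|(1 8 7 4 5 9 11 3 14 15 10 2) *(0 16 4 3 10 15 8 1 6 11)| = 20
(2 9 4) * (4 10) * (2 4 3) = [0, 1, 9, 2, 4, 5, 6, 7, 8, 10, 3] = (2 9 10 3)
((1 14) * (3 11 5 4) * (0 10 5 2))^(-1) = ((0 10 5 4 3 11 2)(1 14))^(-1) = (0 2 11 3 4 5 10)(1 14)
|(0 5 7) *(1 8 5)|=5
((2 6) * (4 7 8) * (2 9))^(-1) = (2 9 6)(4 8 7) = ((2 6 9)(4 7 8))^(-1)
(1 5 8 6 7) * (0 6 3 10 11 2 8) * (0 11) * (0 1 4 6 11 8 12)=[11, 5, 12, 10, 6, 8, 7, 4, 3, 9, 1, 2, 0]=(0 11 2 12)(1 5 8 3 10)(4 6 7)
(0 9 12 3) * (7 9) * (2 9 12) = (0 7 12 3)(2 9) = [7, 1, 9, 0, 4, 5, 6, 12, 8, 2, 10, 11, 3]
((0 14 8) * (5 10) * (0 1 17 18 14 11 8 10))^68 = ((0 11 8 1 17 18 14 10 5))^68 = (0 18 11 14 8 10 1 5 17)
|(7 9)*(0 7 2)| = |(0 7 9 2)| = 4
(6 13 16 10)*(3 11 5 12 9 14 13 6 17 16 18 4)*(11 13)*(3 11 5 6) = (3 13 18 4 11 6)(5 12 9 14)(10 17 16) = [0, 1, 2, 13, 11, 12, 3, 7, 8, 14, 17, 6, 9, 18, 5, 15, 10, 16, 4]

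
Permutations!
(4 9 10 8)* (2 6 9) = (2 6 9 10 8 4) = [0, 1, 6, 3, 2, 5, 9, 7, 4, 10, 8]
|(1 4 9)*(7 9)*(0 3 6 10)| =|(0 3 6 10)(1 4 7 9)| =4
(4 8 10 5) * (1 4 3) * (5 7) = (1 4 8 10 7 5 3) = [0, 4, 2, 1, 8, 3, 6, 5, 10, 9, 7]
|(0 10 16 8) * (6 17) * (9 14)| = |(0 10 16 8)(6 17)(9 14)| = 4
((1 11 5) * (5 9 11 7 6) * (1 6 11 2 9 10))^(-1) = ((1 7 11 10)(2 9)(5 6))^(-1) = (1 10 11 7)(2 9)(5 6)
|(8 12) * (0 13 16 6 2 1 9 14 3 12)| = |(0 13 16 6 2 1 9 14 3 12 8)| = 11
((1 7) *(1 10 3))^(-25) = (1 3 10 7)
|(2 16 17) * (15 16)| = |(2 15 16 17)| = 4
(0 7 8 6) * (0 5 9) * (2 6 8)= (0 7 2 6 5 9)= [7, 1, 6, 3, 4, 9, 5, 2, 8, 0]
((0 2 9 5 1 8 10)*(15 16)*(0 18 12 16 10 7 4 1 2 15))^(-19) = (0 16 12 18 10 15)(1 8 7 4)(2 5 9)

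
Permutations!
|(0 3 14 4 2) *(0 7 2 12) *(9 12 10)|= 14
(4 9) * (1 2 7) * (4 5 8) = (1 2 7)(4 9 5 8) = [0, 2, 7, 3, 9, 8, 6, 1, 4, 5]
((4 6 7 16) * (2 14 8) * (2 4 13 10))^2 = (2 8 6 16 10 14 4 7 13)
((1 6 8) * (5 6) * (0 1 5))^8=((0 1)(5 6 8))^8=(5 8 6)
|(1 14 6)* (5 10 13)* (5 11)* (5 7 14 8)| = |(1 8 5 10 13 11 7 14 6)| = 9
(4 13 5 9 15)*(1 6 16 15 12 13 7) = (1 6 16 15 4 7)(5 9 12 13) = [0, 6, 2, 3, 7, 9, 16, 1, 8, 12, 10, 11, 13, 5, 14, 4, 15]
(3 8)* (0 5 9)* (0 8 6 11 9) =[5, 1, 2, 6, 4, 0, 11, 7, 3, 8, 10, 9] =(0 5)(3 6 11 9 8)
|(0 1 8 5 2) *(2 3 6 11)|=|(0 1 8 5 3 6 11 2)|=8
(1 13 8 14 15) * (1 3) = (1 13 8 14 15 3) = [0, 13, 2, 1, 4, 5, 6, 7, 14, 9, 10, 11, 12, 8, 15, 3]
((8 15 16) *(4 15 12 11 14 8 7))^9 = (4 15 16 7)(8 12 11 14)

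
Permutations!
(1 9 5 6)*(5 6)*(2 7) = (1 9 6)(2 7) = [0, 9, 7, 3, 4, 5, 1, 2, 8, 6]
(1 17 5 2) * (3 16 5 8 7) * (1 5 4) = (1 17 8 7 3 16 4)(2 5) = [0, 17, 5, 16, 1, 2, 6, 3, 7, 9, 10, 11, 12, 13, 14, 15, 4, 8]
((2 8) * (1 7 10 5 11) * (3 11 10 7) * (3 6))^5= (1 6 3 11)(2 8)(5 10)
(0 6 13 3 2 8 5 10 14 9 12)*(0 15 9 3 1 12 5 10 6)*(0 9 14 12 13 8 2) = [9, 13, 2, 0, 4, 6, 8, 7, 10, 5, 12, 11, 15, 1, 3, 14] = (0 9 5 6 8 10 12 15 14 3)(1 13)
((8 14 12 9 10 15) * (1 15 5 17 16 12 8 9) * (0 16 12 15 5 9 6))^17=(0 16 15 6)(1 5 17 12)(8 14)(9 10)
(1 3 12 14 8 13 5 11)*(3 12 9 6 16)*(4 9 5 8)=(1 12 14 4 9 6 16 3 5 11)(8 13)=[0, 12, 2, 5, 9, 11, 16, 7, 13, 6, 10, 1, 14, 8, 4, 15, 3]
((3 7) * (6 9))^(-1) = (3 7)(6 9)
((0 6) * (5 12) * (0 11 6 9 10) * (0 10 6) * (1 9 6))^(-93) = (1 9)(5 12)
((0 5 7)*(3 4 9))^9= ((0 5 7)(3 4 9))^9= (9)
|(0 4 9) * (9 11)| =4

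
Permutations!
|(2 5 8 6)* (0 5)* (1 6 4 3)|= 8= |(0 5 8 4 3 1 6 2)|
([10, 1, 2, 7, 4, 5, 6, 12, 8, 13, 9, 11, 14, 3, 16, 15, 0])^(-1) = (0 16 14 12 7 3 13 9 10)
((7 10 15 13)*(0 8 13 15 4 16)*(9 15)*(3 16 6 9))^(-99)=((0 8 13 7 10 4 6 9 15 3 16))^(-99)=(16)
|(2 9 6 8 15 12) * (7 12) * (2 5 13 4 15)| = |(2 9 6 8)(4 15 7 12 5 13)| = 12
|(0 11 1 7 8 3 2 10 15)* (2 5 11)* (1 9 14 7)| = 28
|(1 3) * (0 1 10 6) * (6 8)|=|(0 1 3 10 8 6)|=6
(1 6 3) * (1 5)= (1 6 3 5)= [0, 6, 2, 5, 4, 1, 3]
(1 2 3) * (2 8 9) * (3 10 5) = (1 8 9 2 10 5 3) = [0, 8, 10, 1, 4, 3, 6, 7, 9, 2, 5]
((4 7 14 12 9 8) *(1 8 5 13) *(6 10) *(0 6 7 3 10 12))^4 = (0 5 4 14 9 8 7 12 1 10 6 13 3)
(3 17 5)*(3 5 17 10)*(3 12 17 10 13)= (3 13)(10 12 17)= [0, 1, 2, 13, 4, 5, 6, 7, 8, 9, 12, 11, 17, 3, 14, 15, 16, 10]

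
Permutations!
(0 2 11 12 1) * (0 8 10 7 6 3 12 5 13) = (0 2 11 5 13)(1 8 10 7 6 3 12) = [2, 8, 11, 12, 4, 13, 3, 6, 10, 9, 7, 5, 1, 0]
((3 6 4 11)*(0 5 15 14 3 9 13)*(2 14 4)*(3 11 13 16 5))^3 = (0 2 9 15)(3 14 16 4)(5 13 6 11)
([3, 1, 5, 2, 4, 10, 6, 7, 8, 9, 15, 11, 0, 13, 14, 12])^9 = (0 2 10 12 3 5 15)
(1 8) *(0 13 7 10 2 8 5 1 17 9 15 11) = [13, 5, 8, 3, 4, 1, 6, 10, 17, 15, 2, 0, 12, 7, 14, 11, 16, 9] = (0 13 7 10 2 8 17 9 15 11)(1 5)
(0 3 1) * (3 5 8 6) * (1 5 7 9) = [7, 0, 2, 5, 4, 8, 3, 9, 6, 1] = (0 7 9 1)(3 5 8 6)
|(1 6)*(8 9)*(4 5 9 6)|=6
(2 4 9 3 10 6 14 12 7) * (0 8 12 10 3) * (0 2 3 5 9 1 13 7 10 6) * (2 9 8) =(0 2 4 1 13 7 3 5 8 12 10)(6 14) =[2, 13, 4, 5, 1, 8, 14, 3, 12, 9, 0, 11, 10, 7, 6]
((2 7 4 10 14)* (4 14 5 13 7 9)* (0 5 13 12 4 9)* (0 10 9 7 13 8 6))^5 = (0 7 6 9 8 4 10 12 2 5 14)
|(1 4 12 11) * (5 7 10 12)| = |(1 4 5 7 10 12 11)| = 7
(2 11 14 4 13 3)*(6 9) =(2 11 14 4 13 3)(6 9) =[0, 1, 11, 2, 13, 5, 9, 7, 8, 6, 10, 14, 12, 3, 4]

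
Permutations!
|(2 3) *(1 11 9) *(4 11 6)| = |(1 6 4 11 9)(2 3)| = 10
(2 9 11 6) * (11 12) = (2 9 12 11 6) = [0, 1, 9, 3, 4, 5, 2, 7, 8, 12, 10, 6, 11]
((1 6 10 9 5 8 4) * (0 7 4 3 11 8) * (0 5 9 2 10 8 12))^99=((0 7 4 1 6 8 3 11 12)(2 10))^99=(12)(2 10)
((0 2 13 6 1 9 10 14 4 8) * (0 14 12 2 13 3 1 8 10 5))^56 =(0 14 2 5 8 12 9 6 10 1 13 4 3)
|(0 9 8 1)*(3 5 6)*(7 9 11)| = 6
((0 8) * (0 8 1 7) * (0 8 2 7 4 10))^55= (0 10 4 1)(2 7 8)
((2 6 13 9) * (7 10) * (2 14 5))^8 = ((2 6 13 9 14 5)(7 10))^8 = (2 13 14)(5 6 9)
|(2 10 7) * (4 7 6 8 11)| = 7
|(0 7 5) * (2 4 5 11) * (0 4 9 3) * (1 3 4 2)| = |(0 7 11 1 3)(2 9 4 5)| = 20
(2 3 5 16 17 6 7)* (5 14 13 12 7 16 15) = (2 3 14 13 12 7)(5 15)(6 16 17) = [0, 1, 3, 14, 4, 15, 16, 2, 8, 9, 10, 11, 7, 12, 13, 5, 17, 6]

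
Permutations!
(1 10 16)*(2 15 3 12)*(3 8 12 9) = [0, 10, 15, 9, 4, 5, 6, 7, 12, 3, 16, 11, 2, 13, 14, 8, 1] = (1 10 16)(2 15 8 12)(3 9)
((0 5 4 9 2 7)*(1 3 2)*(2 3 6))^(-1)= (0 7 2 6 1 9 4 5)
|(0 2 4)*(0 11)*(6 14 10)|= 12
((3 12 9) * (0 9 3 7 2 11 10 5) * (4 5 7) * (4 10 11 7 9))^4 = (12)(0 4 5)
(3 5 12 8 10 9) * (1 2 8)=(1 2 8 10 9 3 5 12)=[0, 2, 8, 5, 4, 12, 6, 7, 10, 3, 9, 11, 1]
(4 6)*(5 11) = [0, 1, 2, 3, 6, 11, 4, 7, 8, 9, 10, 5] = (4 6)(5 11)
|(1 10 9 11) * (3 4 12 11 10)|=10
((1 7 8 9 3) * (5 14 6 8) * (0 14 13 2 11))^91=(0 7 6 13 9 11 1 14 5 8 2 3)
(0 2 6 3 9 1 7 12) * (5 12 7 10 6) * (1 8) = (0 2 5 12)(1 10 6 3 9 8) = [2, 10, 5, 9, 4, 12, 3, 7, 1, 8, 6, 11, 0]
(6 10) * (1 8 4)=(1 8 4)(6 10)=[0, 8, 2, 3, 1, 5, 10, 7, 4, 9, 6]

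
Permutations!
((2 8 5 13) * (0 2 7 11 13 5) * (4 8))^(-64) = (7 13 11)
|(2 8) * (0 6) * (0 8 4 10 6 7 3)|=15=|(0 7 3)(2 4 10 6 8)|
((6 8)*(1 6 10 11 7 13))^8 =(1 6 8 10 11 7 13)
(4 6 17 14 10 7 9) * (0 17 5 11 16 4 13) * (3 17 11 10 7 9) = [11, 1, 2, 17, 6, 10, 5, 3, 8, 13, 9, 16, 12, 0, 7, 15, 4, 14] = (0 11 16 4 6 5 10 9 13)(3 17 14 7)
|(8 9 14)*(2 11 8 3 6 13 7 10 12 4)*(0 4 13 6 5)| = 36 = |(0 4 2 11 8 9 14 3 5)(7 10 12 13)|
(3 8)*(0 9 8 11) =(0 9 8 3 11) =[9, 1, 2, 11, 4, 5, 6, 7, 3, 8, 10, 0]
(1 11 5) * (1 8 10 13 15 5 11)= [0, 1, 2, 3, 4, 8, 6, 7, 10, 9, 13, 11, 12, 15, 14, 5]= (5 8 10 13 15)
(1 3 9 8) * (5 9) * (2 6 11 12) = (1 3 5 9 8)(2 6 11 12) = [0, 3, 6, 5, 4, 9, 11, 7, 1, 8, 10, 12, 2]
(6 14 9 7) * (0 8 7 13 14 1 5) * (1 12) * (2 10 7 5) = (0 8 5)(1 2 10 7 6 12)(9 13 14) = [8, 2, 10, 3, 4, 0, 12, 6, 5, 13, 7, 11, 1, 14, 9]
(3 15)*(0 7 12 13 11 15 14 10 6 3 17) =[7, 1, 2, 14, 4, 5, 3, 12, 8, 9, 6, 15, 13, 11, 10, 17, 16, 0] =(0 7 12 13 11 15 17)(3 14 10 6)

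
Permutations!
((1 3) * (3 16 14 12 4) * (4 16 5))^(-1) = ((1 5 4 3)(12 16 14))^(-1) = (1 3 4 5)(12 14 16)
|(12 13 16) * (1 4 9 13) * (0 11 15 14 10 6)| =|(0 11 15 14 10 6)(1 4 9 13 16 12)| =6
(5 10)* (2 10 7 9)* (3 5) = (2 10 3 5 7 9) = [0, 1, 10, 5, 4, 7, 6, 9, 8, 2, 3]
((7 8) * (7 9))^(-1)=((7 8 9))^(-1)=(7 9 8)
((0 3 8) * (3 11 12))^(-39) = (0 11 12 3 8)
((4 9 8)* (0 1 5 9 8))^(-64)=((0 1 5 9)(4 8))^(-64)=(9)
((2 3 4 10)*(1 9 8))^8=((1 9 8)(2 3 4 10))^8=(10)(1 8 9)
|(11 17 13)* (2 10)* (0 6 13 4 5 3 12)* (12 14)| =10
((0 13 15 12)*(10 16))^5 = (0 13 15 12)(10 16)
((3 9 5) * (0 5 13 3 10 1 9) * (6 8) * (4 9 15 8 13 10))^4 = ((0 5 4 9 10 1 15 8 6 13 3))^4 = (0 10 6 5 1 13 4 15 3 9 8)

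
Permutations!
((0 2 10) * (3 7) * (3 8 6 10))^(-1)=((0 2 3 7 8 6 10))^(-1)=(0 10 6 8 7 3 2)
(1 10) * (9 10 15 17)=(1 15 17 9 10)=[0, 15, 2, 3, 4, 5, 6, 7, 8, 10, 1, 11, 12, 13, 14, 17, 16, 9]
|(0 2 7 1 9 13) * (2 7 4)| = 10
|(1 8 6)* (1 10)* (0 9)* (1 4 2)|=6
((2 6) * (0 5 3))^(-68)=((0 5 3)(2 6))^(-68)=(6)(0 5 3)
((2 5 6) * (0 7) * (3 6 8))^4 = ((0 7)(2 5 8 3 6))^4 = (2 6 3 8 5)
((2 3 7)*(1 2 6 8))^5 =((1 2 3 7 6 8))^5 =(1 8 6 7 3 2)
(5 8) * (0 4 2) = (0 4 2)(5 8) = [4, 1, 0, 3, 2, 8, 6, 7, 5]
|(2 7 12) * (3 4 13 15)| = 12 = |(2 7 12)(3 4 13 15)|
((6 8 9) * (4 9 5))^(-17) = ((4 9 6 8 5))^(-17) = (4 8 9 5 6)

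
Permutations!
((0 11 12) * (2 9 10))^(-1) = ((0 11 12)(2 9 10))^(-1) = (0 12 11)(2 10 9)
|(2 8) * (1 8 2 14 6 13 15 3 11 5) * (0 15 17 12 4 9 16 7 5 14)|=16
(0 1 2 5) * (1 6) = (0 6 1 2 5) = [6, 2, 5, 3, 4, 0, 1]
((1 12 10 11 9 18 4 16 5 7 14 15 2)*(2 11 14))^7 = ((1 12 10 14 15 11 9 18 4 16 5 7 2))^7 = (1 18 12 4 10 16 14 5 15 7 11 2 9)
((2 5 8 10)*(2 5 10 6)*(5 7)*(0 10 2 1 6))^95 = ((0 10 7 5 8)(1 6))^95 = (10)(1 6)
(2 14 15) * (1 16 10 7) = [0, 16, 14, 3, 4, 5, 6, 1, 8, 9, 7, 11, 12, 13, 15, 2, 10] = (1 16 10 7)(2 14 15)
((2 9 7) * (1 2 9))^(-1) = (1 2)(7 9)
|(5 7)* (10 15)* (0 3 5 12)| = |(0 3 5 7 12)(10 15)| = 10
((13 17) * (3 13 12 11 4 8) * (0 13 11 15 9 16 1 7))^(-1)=((0 13 17 12 15 9 16 1 7)(3 11 4 8))^(-1)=(0 7 1 16 9 15 12 17 13)(3 8 4 11)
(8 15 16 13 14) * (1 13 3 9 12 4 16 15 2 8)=[0, 13, 8, 9, 16, 5, 6, 7, 2, 12, 10, 11, 4, 14, 1, 15, 3]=(1 13 14)(2 8)(3 9 12 4 16)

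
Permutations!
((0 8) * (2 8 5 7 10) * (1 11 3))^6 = (11) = ((0 5 7 10 2 8)(1 11 3))^6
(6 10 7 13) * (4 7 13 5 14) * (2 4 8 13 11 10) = [0, 1, 4, 3, 7, 14, 2, 5, 13, 9, 11, 10, 12, 6, 8] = (2 4 7 5 14 8 13 6)(10 11)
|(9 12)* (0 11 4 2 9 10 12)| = |(0 11 4 2 9)(10 12)| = 10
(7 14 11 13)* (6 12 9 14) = (6 12 9 14 11 13 7) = [0, 1, 2, 3, 4, 5, 12, 6, 8, 14, 10, 13, 9, 7, 11]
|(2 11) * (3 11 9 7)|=5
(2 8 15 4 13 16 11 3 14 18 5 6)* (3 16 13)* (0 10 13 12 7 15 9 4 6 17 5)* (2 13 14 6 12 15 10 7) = [7, 1, 8, 6, 3, 17, 13, 10, 9, 4, 14, 16, 2, 15, 18, 12, 11, 5, 0] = (0 7 10 14 18)(2 8 9 4 3 6 13 15 12)(5 17)(11 16)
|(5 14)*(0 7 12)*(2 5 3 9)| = |(0 7 12)(2 5 14 3 9)| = 15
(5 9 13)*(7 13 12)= [0, 1, 2, 3, 4, 9, 6, 13, 8, 12, 10, 11, 7, 5]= (5 9 12 7 13)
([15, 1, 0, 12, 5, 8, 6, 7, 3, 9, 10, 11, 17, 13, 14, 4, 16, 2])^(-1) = [2, 1, 17, 8, 15, 4, 6, 7, 5, 9, 10, 11, 3, 13, 14, 0, 16, 12]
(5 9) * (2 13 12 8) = (2 13 12 8)(5 9) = [0, 1, 13, 3, 4, 9, 6, 7, 2, 5, 10, 11, 8, 12]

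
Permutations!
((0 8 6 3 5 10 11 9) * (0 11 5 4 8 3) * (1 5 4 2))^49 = (0 5 6 1 8 2 4 3 10)(9 11)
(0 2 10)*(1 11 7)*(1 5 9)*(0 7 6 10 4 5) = (0 2 4 5 9 1 11 6 10 7) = [2, 11, 4, 3, 5, 9, 10, 0, 8, 1, 7, 6]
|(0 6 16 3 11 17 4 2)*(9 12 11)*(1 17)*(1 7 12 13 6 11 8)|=|(0 11 7 12 8 1 17 4 2)(3 9 13 6 16)|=45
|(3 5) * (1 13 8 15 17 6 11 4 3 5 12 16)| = |(1 13 8 15 17 6 11 4 3 12 16)| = 11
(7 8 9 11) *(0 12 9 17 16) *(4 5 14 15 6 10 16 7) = (0 12 9 11 4 5 14 15 6 10 16)(7 8 17) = [12, 1, 2, 3, 5, 14, 10, 8, 17, 11, 16, 4, 9, 13, 15, 6, 0, 7]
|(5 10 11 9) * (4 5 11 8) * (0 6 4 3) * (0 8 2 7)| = 14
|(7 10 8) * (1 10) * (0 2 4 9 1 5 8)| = 6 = |(0 2 4 9 1 10)(5 8 7)|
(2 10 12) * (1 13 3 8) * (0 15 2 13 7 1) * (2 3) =(0 15 3 8)(1 7)(2 10 12 13) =[15, 7, 10, 8, 4, 5, 6, 1, 0, 9, 12, 11, 13, 2, 14, 3]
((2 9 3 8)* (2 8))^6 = ((2 9 3))^6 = (9)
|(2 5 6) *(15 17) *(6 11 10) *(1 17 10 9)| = |(1 17 15 10 6 2 5 11 9)| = 9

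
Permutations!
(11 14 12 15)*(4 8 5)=[0, 1, 2, 3, 8, 4, 6, 7, 5, 9, 10, 14, 15, 13, 12, 11]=(4 8 5)(11 14 12 15)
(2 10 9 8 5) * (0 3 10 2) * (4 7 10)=(0 3 4 7 10 9 8 5)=[3, 1, 2, 4, 7, 0, 6, 10, 5, 8, 9]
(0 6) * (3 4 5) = [6, 1, 2, 4, 5, 3, 0] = (0 6)(3 4 5)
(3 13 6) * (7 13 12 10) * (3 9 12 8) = (3 8)(6 9 12 10 7 13) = [0, 1, 2, 8, 4, 5, 9, 13, 3, 12, 7, 11, 10, 6]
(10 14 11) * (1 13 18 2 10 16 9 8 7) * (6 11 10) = (1 13 18 2 6 11 16 9 8 7)(10 14) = [0, 13, 6, 3, 4, 5, 11, 1, 7, 8, 14, 16, 12, 18, 10, 15, 9, 17, 2]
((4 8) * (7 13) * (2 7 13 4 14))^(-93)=((2 7 4 8 14))^(-93)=(2 4 14 7 8)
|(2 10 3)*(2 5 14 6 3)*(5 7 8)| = |(2 10)(3 7 8 5 14 6)| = 6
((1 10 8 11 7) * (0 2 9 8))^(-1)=((0 2 9 8 11 7 1 10))^(-1)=(0 10 1 7 11 8 9 2)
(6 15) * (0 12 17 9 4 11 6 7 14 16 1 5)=(0 12 17 9 4 11 6 15 7 14 16 1 5)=[12, 5, 2, 3, 11, 0, 15, 14, 8, 4, 10, 6, 17, 13, 16, 7, 1, 9]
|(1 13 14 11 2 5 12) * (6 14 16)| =|(1 13 16 6 14 11 2 5 12)| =9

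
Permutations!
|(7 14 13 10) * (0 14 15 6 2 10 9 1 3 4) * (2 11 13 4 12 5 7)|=30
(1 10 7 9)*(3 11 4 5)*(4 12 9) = (1 10 7 4 5 3 11 12 9) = [0, 10, 2, 11, 5, 3, 6, 4, 8, 1, 7, 12, 9]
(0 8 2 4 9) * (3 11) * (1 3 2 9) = (0 8 9)(1 3 11 2 4) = [8, 3, 4, 11, 1, 5, 6, 7, 9, 0, 10, 2]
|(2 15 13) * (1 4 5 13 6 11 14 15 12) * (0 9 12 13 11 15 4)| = 4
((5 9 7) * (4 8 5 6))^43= ((4 8 5 9 7 6))^43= (4 8 5 9 7 6)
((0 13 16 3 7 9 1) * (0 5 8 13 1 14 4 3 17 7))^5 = (0 16 4 8 9 1 17 3 13 14 5 7)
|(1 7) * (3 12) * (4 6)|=|(1 7)(3 12)(4 6)|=2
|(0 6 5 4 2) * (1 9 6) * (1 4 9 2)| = 12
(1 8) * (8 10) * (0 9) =[9, 10, 2, 3, 4, 5, 6, 7, 1, 0, 8] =(0 9)(1 10 8)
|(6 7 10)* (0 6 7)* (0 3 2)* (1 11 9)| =|(0 6 3 2)(1 11 9)(7 10)| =12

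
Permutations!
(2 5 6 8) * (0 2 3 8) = (0 2 5 6)(3 8) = [2, 1, 5, 8, 4, 6, 0, 7, 3]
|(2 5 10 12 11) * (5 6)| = 6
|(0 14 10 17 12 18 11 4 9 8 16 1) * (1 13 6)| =14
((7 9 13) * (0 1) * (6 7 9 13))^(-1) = (0 1)(6 9 13 7)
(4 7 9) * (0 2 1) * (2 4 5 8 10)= (0 4 7 9 5 8 10 2 1)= [4, 0, 1, 3, 7, 8, 6, 9, 10, 5, 2]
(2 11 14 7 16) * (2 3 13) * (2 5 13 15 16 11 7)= [0, 1, 7, 15, 4, 13, 6, 11, 8, 9, 10, 14, 12, 5, 2, 16, 3]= (2 7 11 14)(3 15 16)(5 13)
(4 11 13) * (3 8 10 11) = (3 8 10 11 13 4) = [0, 1, 2, 8, 3, 5, 6, 7, 10, 9, 11, 13, 12, 4]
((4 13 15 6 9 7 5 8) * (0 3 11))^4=(0 3 11)(4 9)(5 15)(6 8)(7 13)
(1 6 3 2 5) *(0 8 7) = (0 8 7)(1 6 3 2 5) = [8, 6, 5, 2, 4, 1, 3, 0, 7]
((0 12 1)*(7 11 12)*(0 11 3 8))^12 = ((0 7 3 8)(1 11 12))^12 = (12)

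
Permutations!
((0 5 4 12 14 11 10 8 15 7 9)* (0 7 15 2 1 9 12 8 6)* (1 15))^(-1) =((0 5 4 8 2 15 1 9 7 12 14 11 10 6))^(-1) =(0 6 10 11 14 12 7 9 1 15 2 8 4 5)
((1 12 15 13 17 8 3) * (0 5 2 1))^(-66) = ((0 5 2 1 12 15 13 17 8 3))^(-66) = (0 12 8 2 13)(1 17 5 15 3)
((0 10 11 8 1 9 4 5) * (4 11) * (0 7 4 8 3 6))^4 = ((0 10 8 1 9 11 3 6)(4 5 7))^4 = (0 9)(1 6)(3 8)(4 5 7)(10 11)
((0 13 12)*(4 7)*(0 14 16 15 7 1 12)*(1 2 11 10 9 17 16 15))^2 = (1 14 7 2 10 17)(4 11 9 16 12 15)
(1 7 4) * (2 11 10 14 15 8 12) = (1 7 4)(2 11 10 14 15 8 12) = [0, 7, 11, 3, 1, 5, 6, 4, 12, 9, 14, 10, 2, 13, 15, 8]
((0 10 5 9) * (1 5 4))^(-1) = ((0 10 4 1 5 9))^(-1) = (0 9 5 1 4 10)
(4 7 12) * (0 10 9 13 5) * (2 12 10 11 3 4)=[11, 1, 12, 4, 7, 0, 6, 10, 8, 13, 9, 3, 2, 5]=(0 11 3 4 7 10 9 13 5)(2 12)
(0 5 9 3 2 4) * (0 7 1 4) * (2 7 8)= [5, 4, 0, 7, 8, 9, 6, 1, 2, 3]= (0 5 9 3 7 1 4 8 2)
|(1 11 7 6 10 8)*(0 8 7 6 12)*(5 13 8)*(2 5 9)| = 12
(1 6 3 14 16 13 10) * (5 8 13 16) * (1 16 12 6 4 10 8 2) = (1 4 10 16 12 6 3 14 5 2)(8 13) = [0, 4, 1, 14, 10, 2, 3, 7, 13, 9, 16, 11, 6, 8, 5, 15, 12]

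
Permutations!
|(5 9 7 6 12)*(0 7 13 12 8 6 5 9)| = |(0 7 5)(6 8)(9 13 12)| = 6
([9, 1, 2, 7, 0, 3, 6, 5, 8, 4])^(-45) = (9)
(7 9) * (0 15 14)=(0 15 14)(7 9)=[15, 1, 2, 3, 4, 5, 6, 9, 8, 7, 10, 11, 12, 13, 0, 14]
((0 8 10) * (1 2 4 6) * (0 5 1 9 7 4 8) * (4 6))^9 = (1 5 10 8 2)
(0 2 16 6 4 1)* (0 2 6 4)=(0 6)(1 2 16 4)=[6, 2, 16, 3, 1, 5, 0, 7, 8, 9, 10, 11, 12, 13, 14, 15, 4]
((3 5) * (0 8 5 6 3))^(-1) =((0 8 5)(3 6))^(-1) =(0 5 8)(3 6)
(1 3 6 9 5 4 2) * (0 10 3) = (0 10 3 6 9 5 4 2 1) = [10, 0, 1, 6, 2, 4, 9, 7, 8, 5, 3]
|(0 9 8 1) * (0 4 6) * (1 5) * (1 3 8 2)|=6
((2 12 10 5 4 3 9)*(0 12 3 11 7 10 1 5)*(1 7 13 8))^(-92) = (1 13 4)(2 3 9)(5 8 11)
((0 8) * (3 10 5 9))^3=((0 8)(3 10 5 9))^3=(0 8)(3 9 5 10)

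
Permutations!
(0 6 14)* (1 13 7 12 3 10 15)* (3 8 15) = (0 6 14)(1 13 7 12 8 15)(3 10) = [6, 13, 2, 10, 4, 5, 14, 12, 15, 9, 3, 11, 8, 7, 0, 1]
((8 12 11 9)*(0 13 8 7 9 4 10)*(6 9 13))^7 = ((0 6 9 7 13 8 12 11 4 10))^7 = (0 11 13 6 4 8 9 10 12 7)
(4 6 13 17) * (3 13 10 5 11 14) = [0, 1, 2, 13, 6, 11, 10, 7, 8, 9, 5, 14, 12, 17, 3, 15, 16, 4] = (3 13 17 4 6 10 5 11 14)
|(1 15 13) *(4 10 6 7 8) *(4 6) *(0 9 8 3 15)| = |(0 9 8 6 7 3 15 13 1)(4 10)| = 18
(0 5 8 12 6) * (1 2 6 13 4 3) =(0 5 8 12 13 4 3 1 2 6) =[5, 2, 6, 1, 3, 8, 0, 7, 12, 9, 10, 11, 13, 4]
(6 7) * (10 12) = (6 7)(10 12) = [0, 1, 2, 3, 4, 5, 7, 6, 8, 9, 12, 11, 10]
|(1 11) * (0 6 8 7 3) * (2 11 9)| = 20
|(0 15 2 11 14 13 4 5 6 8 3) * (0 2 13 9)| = |(0 15 13 4 5 6 8 3 2 11 14 9)| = 12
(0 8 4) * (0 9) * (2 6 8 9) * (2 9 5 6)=(0 5 6 8 4 9)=[5, 1, 2, 3, 9, 6, 8, 7, 4, 0]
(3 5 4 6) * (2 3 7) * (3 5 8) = (2 5 4 6 7)(3 8) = [0, 1, 5, 8, 6, 4, 7, 2, 3]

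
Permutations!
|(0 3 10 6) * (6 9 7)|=6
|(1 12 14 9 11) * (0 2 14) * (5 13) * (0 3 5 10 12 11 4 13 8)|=|(0 2 14 9 4 13 10 12 3 5 8)(1 11)|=22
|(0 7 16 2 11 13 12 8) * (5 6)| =8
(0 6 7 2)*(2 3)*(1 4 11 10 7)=(0 6 1 4 11 10 7 3 2)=[6, 4, 0, 2, 11, 5, 1, 3, 8, 9, 7, 10]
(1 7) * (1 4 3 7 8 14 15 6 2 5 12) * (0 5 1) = (0 5 12)(1 8 14 15 6 2)(3 7 4) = [5, 8, 1, 7, 3, 12, 2, 4, 14, 9, 10, 11, 0, 13, 15, 6]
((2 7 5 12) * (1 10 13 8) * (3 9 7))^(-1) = ((1 10 13 8)(2 3 9 7 5 12))^(-1) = (1 8 13 10)(2 12 5 7 9 3)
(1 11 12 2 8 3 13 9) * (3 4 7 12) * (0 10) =(0 10)(1 11 3 13 9)(2 8 4 7 12) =[10, 11, 8, 13, 7, 5, 6, 12, 4, 1, 0, 3, 2, 9]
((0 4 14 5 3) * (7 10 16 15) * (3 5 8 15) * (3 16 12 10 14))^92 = (16)(0 3 4)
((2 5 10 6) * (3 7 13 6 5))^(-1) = ((2 3 7 13 6)(5 10))^(-1) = (2 6 13 7 3)(5 10)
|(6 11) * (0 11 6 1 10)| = 4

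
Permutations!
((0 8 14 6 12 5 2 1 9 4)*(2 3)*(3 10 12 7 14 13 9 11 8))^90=(14)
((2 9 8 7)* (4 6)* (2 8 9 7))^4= (9)(2 7 8)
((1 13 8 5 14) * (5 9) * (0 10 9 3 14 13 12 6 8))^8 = ((0 10 9 5 13)(1 12 6 8 3 14))^8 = (0 5 10 13 9)(1 6 3)(8 14 12)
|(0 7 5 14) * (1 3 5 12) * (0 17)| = 8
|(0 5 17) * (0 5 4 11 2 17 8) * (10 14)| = 14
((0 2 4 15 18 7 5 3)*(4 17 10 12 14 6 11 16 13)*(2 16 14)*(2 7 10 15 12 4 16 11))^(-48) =(0 10 14 12 2 5 15)(3 18 11 4 6 7 17)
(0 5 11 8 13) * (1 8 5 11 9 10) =[11, 8, 2, 3, 4, 9, 6, 7, 13, 10, 1, 5, 12, 0] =(0 11 5 9 10 1 8 13)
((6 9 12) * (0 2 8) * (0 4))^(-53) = ((0 2 8 4)(6 9 12))^(-53) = (0 4 8 2)(6 9 12)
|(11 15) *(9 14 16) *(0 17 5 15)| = |(0 17 5 15 11)(9 14 16)| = 15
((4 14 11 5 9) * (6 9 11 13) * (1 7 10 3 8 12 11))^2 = (1 10 8 11)(3 12 5 7)(4 13 9 14 6) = ((1 7 10 3 8 12 11 5)(4 14 13 6 9))^2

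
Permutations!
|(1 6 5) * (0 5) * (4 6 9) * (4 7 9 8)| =6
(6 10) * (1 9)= (1 9)(6 10)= [0, 9, 2, 3, 4, 5, 10, 7, 8, 1, 6]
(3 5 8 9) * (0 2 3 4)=(0 2 3 5 8 9 4)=[2, 1, 3, 5, 0, 8, 6, 7, 9, 4]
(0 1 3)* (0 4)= [1, 3, 2, 4, 0]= (0 1 3 4)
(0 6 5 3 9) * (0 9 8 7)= (9)(0 6 5 3 8 7)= [6, 1, 2, 8, 4, 3, 5, 0, 7, 9]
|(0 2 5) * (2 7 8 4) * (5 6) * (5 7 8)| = 7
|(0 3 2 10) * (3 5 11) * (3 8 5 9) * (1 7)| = 30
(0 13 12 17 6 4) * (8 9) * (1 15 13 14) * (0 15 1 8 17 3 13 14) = (3 13 12)(4 15 14 8 9 17 6) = [0, 1, 2, 13, 15, 5, 4, 7, 9, 17, 10, 11, 3, 12, 8, 14, 16, 6]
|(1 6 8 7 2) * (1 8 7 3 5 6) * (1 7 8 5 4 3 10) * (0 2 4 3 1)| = 6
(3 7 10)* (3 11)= (3 7 10 11)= [0, 1, 2, 7, 4, 5, 6, 10, 8, 9, 11, 3]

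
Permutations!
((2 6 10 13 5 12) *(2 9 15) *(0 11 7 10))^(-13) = ((0 11 7 10 13 5 12 9 15 2 6))^(-13) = (0 2 9 5 10 11 6 15 12 13 7)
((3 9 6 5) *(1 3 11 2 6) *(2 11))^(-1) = (11)(1 9 3)(2 5 6)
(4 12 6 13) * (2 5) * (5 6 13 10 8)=(2 6 10 8 5)(4 12 13)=[0, 1, 6, 3, 12, 2, 10, 7, 5, 9, 8, 11, 13, 4]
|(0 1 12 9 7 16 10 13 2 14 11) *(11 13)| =24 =|(0 1 12 9 7 16 10 11)(2 14 13)|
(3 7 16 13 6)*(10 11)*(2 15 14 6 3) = (2 15 14 6)(3 7 16 13)(10 11) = [0, 1, 15, 7, 4, 5, 2, 16, 8, 9, 11, 10, 12, 3, 6, 14, 13]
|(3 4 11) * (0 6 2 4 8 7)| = 8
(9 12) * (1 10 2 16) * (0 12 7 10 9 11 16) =[12, 9, 0, 3, 4, 5, 6, 10, 8, 7, 2, 16, 11, 13, 14, 15, 1] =(0 12 11 16 1 9 7 10 2)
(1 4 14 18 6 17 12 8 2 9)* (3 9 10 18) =[0, 4, 10, 9, 14, 5, 17, 7, 2, 1, 18, 11, 8, 13, 3, 15, 16, 12, 6] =(1 4 14 3 9)(2 10 18 6 17 12 8)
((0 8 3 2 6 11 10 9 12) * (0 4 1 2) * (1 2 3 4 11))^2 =((0 8 4 2 6 1 3)(9 12 11 10))^2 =(0 4 6 3 8 2 1)(9 11)(10 12)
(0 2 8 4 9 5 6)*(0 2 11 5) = (0 11 5 6 2 8 4 9) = [11, 1, 8, 3, 9, 6, 2, 7, 4, 0, 10, 5]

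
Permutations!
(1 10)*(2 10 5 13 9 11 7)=[0, 5, 10, 3, 4, 13, 6, 2, 8, 11, 1, 7, 12, 9]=(1 5 13 9 11 7 2 10)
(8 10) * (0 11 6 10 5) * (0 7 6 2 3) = (0 11 2 3)(5 7 6 10 8) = [11, 1, 3, 0, 4, 7, 10, 6, 5, 9, 8, 2]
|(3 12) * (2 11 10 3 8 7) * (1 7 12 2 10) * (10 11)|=|(1 7 11)(2 10 3)(8 12)|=6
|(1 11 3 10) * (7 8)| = 4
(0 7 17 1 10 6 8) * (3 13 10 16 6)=[7, 16, 2, 13, 4, 5, 8, 17, 0, 9, 3, 11, 12, 10, 14, 15, 6, 1]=(0 7 17 1 16 6 8)(3 13 10)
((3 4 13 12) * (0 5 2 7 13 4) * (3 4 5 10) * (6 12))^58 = (0 10 3)(2 13 12 5 7 6 4)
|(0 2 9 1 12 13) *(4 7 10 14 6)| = 30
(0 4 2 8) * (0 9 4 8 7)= (0 8 9 4 2 7)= [8, 1, 7, 3, 2, 5, 6, 0, 9, 4]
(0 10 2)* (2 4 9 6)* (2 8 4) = (0 10 2)(4 9 6 8) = [10, 1, 0, 3, 9, 5, 8, 7, 4, 6, 2]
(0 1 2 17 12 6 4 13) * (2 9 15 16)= (0 1 9 15 16 2 17 12 6 4 13)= [1, 9, 17, 3, 13, 5, 4, 7, 8, 15, 10, 11, 6, 0, 14, 16, 2, 12]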